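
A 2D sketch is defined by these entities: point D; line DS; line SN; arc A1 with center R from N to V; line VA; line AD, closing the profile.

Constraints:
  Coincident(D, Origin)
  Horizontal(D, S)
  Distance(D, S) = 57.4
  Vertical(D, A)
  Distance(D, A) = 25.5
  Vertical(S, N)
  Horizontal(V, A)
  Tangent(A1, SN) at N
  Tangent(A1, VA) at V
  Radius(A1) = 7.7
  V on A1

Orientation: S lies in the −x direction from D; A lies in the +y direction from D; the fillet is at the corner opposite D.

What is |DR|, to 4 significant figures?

52.79

D is at the origin; D and S share the same y with |DS| = 57.4 and S on the −x side, so S = (-57.40, 0.000). DA is vertical with |DA| = 25.5 and A on the +y side, so A = (0.000, 25.50). The virtual corner opposite D is at (-57.40, 25.50). A1 meets SN tangentially, so RN is at right angles to SN and tangency of A1 to VA means the radius RV is perpendicular to VA, with radius 7.7, so the center R sits 7.7 in from both sides at R = (-49.70, 17.80). Then |DR| = |R − D| = 52.79.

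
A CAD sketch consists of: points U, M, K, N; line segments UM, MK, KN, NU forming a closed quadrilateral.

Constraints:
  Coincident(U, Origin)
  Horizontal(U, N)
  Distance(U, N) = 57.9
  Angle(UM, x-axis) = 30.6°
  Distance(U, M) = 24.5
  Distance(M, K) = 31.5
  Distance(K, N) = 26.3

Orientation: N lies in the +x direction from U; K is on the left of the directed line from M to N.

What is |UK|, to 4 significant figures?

55.90

Checks: |MK| = 31.50 ✓; |KN| = 26.30 ✓.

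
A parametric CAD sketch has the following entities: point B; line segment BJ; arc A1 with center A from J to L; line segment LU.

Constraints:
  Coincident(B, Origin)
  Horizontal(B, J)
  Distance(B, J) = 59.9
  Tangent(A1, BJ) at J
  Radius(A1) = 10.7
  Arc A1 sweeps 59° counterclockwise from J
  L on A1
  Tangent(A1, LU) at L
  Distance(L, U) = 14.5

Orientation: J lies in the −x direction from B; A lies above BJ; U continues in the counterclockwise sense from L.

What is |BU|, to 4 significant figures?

46.71

On A1, J sits at bearing -90° from A; a 59° counterclockwise sweep puts L at bearing -31°, so L = A + 10.7·(cos -31°, sin -31°) = (-50.73, 5.189). Since A1 is tangent to LU there, AL ⟂ LU, so LU runs along (−sin -31°, cos -31°); with |LU| = 14.5, U = (-43.26, 17.62). Then |BU| = |U − B| = 46.71.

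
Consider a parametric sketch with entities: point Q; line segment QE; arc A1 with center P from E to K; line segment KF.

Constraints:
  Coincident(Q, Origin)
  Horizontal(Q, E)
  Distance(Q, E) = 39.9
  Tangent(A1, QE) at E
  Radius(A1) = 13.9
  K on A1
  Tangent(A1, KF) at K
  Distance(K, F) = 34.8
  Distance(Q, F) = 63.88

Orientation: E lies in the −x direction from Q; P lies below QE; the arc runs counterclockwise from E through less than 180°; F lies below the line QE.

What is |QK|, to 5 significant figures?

56.105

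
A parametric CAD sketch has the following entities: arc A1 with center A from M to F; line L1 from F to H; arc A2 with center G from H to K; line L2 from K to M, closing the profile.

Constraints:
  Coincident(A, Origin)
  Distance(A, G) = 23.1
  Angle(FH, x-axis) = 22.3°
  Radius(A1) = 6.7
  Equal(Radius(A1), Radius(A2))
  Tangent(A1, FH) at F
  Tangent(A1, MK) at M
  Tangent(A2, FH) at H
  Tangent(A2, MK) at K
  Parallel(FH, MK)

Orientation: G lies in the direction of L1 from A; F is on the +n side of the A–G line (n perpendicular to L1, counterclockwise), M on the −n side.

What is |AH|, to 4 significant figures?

24.05

The slot axis is L1's direction at 22.3°, so u = (cos 22.3°, sin 22.3°) = (0.9252, 0.3795) and n = (−sin 22.3°, cos 22.3°) = (-0.3795, 0.9252). A is at the origin and G lies 23.1 along u from A, so G = 23.1·u = (21.37, 8.765). Tangency of A1 to both parallel lines with radius 6.7 puts F and M at A ± 6.7·n: F = (-2.542, 6.199), M = (2.542, -6.199). Equal radii place H and K the same way about G: H = G + 6.7·n = (18.83, 14.96), K = G − 6.7·n = (23.91, 2.567). Then |AH| = |H − A| = 24.05.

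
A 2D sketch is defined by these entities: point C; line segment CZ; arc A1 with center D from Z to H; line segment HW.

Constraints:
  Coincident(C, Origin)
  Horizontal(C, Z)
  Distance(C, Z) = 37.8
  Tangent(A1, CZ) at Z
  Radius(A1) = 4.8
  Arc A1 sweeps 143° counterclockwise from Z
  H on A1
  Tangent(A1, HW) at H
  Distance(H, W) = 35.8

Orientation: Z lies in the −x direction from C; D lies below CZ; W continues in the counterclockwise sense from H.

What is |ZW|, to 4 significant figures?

39.64

C is at the origin; C and Z share the same y with |CZ| = 37.8 and Z on the −x side, so Z = (-37.80, 0.000). Tangency of A1 to CZ means the radius DZ is perpendicular to CZ, so D = Z + (0, -4.8) = (-37.80, -4.800). On A1, Z sits at bearing 90° from D; a 143° counterclockwise sweep puts H at bearing 233°, so H = D + 4.8·(cos 233°, sin 233°) = (-40.69, -8.633). A1 meets HW tangentially, so DH is at right angles to HW, so HW runs along (−sin 233°, cos 233°); with |HW| = 35.8, W = (-12.10, -30.18). Then |ZW| = |W − Z| = 39.64.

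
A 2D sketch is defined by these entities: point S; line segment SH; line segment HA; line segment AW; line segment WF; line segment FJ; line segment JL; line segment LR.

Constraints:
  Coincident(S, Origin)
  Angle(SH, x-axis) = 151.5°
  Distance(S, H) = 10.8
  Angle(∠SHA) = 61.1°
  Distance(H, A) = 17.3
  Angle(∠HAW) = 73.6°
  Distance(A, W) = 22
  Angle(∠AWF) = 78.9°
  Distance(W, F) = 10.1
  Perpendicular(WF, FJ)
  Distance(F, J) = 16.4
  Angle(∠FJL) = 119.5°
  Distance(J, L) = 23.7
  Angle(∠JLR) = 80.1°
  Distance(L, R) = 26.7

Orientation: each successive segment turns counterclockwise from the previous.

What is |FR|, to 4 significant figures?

29.73

S is at the origin; SH runs at 151.5° with length 10.8, so H = (-9.491, 5.153). ∠SHA = 61.1° gives HA at -89.60° from the x-axis; with |HA| = 17.3, A = (-9.370, -12.15). ∠HAW = 73.6° gives AW at 16.80° from the x-axis; with |AW| = 22.0, W = (11.69, -5.788). ∠AWF = 78.9° gives WF at 117.9° from the x-axis; with |WF| = 10.1, F = (6.964, 3.138). WF ⟂ FJ, so FJ runs at -152.1°; with |FJ| = 16.4, J = (-7.529, -4.536). ∠FJL = 119.5° gives JL at -91.60° from the x-axis; with |JL| = 23.7, L = (-8.191, -28.23). ∠JLR = 80.1° gives LR at 8.300° from the x-axis; with |LR| = 26.7, R = (18.23, -24.37). Then |FR| = |R − F| = 29.73.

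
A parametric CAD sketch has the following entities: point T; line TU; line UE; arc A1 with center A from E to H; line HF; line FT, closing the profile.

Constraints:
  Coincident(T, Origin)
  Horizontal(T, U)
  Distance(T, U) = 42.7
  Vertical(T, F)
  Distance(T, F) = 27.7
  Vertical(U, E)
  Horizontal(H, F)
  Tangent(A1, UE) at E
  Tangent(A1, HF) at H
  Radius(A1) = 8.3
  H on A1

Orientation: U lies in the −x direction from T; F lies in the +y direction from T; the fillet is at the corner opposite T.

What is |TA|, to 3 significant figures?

39.5

T is at the origin; T and U share the same y with |TU| = 42.7 and U on the −x side, so U = (-42.7, 0.00). T and F share the same x with |TF| = 27.7 and F on the +y side, so F = (0.00, 27.7). The virtual corner opposite T is at (-42.7, 27.7). A1 meets UE tangentially, so AE is at right angles to UE and the tangent condition forces AH to be normal to HF, with radius 8.3, so the center A sits 8.3 in from both sides at A = (-34.4, 19.4). Then |TA| = |A − T| = 39.5.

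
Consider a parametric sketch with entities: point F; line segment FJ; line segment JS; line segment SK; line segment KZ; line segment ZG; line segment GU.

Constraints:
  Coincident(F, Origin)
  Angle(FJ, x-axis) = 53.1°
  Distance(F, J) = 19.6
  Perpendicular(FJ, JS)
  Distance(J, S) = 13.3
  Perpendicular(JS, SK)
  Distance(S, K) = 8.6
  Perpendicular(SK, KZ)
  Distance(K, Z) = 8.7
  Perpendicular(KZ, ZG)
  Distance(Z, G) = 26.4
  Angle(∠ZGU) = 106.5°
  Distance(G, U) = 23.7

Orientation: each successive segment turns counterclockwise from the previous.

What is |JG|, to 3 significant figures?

18.4

F is at the origin; FJ runs at 53.1° with length 19.6, so J = (11.8, 15.7). FJ is perpendicular to JS, so JS runs at 143°; with |JS| = 13.3, S = (1.13, 23.7). JS ⟂ SK, so SK runs at -127°; with |SK| = 8.6, K = (-4.03, 16.8). The perpendicularity gives KZ at right angles to SK, so KZ runs at -36.9°; with |KZ| = 8.7, Z = (2.93, 11.6). KZ is perpendicular to ZG, so ZG runs at 53.1°; with |ZG| = 26.4, G = (18.8, 32.7). Then |JG| = |G − J| = 18.4.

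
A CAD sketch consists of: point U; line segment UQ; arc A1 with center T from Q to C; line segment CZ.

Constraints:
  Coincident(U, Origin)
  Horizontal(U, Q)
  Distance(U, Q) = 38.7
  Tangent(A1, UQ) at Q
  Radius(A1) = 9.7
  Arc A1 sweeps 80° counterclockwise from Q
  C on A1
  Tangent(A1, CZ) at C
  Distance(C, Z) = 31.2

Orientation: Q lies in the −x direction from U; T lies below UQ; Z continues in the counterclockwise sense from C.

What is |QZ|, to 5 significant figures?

41.533

U is at the origin; U and Q share the same y with |UQ| = 38.7 and Q on the −x side, so Q = (-38.700, 0.0000). Tangency of A1 to UQ means the radius TQ is perpendicular to UQ, so T = Q + (0, -9.7) = (-38.700, -9.7000). On A1, Q sits at bearing 90° from T; an 80° counterclockwise sweep puts C at bearing 170°, so C = T + 9.7·(cos 170°, sin 170°) = (-48.253, -8.0156). A1 meets CZ tangentially, so TC is at right angles to CZ, so CZ runs along (−sin 170°, cos 170°); with |CZ| = 31.2, Z = (-53.670, -38.742). Then |QZ| = |Z − Q| = 41.533.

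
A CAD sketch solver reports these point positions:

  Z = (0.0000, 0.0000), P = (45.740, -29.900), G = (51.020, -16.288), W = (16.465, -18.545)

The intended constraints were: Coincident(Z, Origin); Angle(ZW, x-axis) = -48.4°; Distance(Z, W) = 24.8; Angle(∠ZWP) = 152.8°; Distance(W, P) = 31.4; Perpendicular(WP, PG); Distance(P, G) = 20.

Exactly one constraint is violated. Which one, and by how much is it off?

Distance(P, G) = 20 — off by 5.40.

Z = (0.00, 0.00) ✓; ZW at -48.40° ✓; |ZW| = 24.80 ✓; ∠ZWP = 152.8° ✓; |WP| = 31.40 ✓; ∠(WP, PG) = 90.00° ✓; |PG| = 14.60 ✗.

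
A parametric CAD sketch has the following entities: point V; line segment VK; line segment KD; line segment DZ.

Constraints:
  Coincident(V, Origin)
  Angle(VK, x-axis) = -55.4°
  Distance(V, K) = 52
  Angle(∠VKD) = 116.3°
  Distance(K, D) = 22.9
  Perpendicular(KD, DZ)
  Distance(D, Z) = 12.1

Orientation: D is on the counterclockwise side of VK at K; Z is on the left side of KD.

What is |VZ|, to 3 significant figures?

57.5

V is at the origin; VK runs at -55.4° with length 52.0, so K = 52.0·(cos -55.4°, sin -55.4°) = (29.5, -42.8). ∠VKD = 116.3°, so KD runs at -55.4° + (180° − 116.3°) = 8.30° from the x-axis; with |KD| = 22.9, D = K + 22.9·(cos 8.30°, sin 8.30°) = (52.2, -39.5). KD ⟂ DZ; with |DZ| = 12.1 on the left of KD, Z = D + 12.1·(-0.144, 0.990) = (50.4, -27.5). Then |VZ| = |Z − V| = 57.5.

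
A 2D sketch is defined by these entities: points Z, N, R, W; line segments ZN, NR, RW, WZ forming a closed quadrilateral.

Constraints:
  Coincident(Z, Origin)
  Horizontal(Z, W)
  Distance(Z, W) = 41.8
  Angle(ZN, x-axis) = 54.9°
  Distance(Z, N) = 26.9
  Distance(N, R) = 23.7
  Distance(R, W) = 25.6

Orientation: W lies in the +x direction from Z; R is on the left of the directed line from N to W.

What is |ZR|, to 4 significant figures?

46.49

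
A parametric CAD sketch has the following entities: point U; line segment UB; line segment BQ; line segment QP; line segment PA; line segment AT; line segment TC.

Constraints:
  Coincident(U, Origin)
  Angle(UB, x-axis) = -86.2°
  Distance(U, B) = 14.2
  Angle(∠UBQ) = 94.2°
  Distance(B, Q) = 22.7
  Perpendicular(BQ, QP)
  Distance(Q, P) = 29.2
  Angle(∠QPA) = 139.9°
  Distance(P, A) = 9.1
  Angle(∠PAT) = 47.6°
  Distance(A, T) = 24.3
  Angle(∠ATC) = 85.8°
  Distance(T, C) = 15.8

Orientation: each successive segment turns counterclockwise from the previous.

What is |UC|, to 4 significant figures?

30.63

U is at the origin; UB runs at -86.2° with length 14.2, so B = (0.9411, -14.17). ∠UBQ = 94.2° gives BQ at -0.4000° from the x-axis; with |BQ| = 22.7, Q = (23.64, -14.33). The perpendicularity gives QP at right angles to BQ, so QP runs at 89.60°; with |QP| = 29.2, P = (23.84, 14.87). ∠QPA = 139.9° gives PA at 129.7° from the x-axis; with |PA| = 9.1, A = (18.03, 21.87). ∠PAT = 47.6° gives AT at -97.90° from the x-axis; with |AT| = 24.3, T = (14.69, -2.196). ∠ATC = 85.8° gives TC at -3.700° from the x-axis; with |TC| = 15.8, C = (30.46, -3.215). Then |UC| = |C − U| = 30.63.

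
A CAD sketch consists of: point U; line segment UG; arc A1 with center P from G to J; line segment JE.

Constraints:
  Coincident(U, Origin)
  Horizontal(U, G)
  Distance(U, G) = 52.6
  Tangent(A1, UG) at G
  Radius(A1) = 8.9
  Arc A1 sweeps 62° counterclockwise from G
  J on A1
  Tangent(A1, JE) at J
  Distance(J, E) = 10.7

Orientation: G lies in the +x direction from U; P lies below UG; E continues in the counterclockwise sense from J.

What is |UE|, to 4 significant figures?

42.17

U is at the origin; U and G share the same y with |UG| = 52.6 and G on the +x side, so G = (52.60, 0.000). Tangency of A1 to UG means the radius PG is perpendicular to UG, so P = G + (0, -8.9) = (52.60, -8.900). On A1, G sits at bearing 90° from P; a 62° counterclockwise sweep puts J at bearing 152°, so J = P + 8.9·(cos 152°, sin 152°) = (44.74, -4.722). The tangent condition forces PJ to be normal to JE, so JE runs along (−sin 152°, cos 152°); with |JE| = 10.7, E = (39.72, -14.17). Then |UE| = |E − U| = 42.17.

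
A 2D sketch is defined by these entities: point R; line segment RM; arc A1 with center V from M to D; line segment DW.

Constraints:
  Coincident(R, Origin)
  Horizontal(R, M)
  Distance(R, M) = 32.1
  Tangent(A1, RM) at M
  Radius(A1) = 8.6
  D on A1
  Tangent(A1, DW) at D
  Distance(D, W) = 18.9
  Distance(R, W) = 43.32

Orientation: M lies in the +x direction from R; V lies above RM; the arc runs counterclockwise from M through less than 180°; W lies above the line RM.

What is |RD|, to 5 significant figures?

41.725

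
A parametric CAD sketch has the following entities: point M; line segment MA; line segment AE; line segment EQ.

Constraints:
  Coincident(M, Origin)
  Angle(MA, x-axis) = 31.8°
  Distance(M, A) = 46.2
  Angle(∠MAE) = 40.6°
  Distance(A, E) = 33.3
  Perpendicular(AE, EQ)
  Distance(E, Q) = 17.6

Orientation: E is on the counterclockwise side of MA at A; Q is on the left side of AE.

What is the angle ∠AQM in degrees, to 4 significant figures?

126.0°

M is at the origin; MA runs at 31.8° with length 46.2, so A = 46.2·(cos 31.8°, sin 31.8°) = (39.27, 24.35). ∠MAE = 40.6°, so AE runs at 31.8° + (180° − 40.6°) = 171.2° from the x-axis; with |AE| = 33.3, E = A + 33.3·(cos 171.2°, sin 171.2°) = (6.357, 29.44). The perpendicularity gives EQ at right angles to AE; with |EQ| = 17.6 on the left of AE, Q = E + 17.6·(-0.1530, -0.9882) = (3.664, 12.05). Then cos ∠AQM = QA·QM / (|QA||QM|), giving 126.0°.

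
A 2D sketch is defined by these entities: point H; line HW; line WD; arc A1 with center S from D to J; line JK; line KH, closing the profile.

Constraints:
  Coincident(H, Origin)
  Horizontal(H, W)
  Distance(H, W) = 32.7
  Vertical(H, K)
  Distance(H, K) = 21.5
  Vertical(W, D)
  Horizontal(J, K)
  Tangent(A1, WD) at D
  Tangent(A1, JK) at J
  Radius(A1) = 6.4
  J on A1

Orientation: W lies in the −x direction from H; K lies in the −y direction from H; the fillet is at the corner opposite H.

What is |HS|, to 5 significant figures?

30.327

H is at the origin; HW is horizontal with |HW| = 32.7 and W on the −x side, so W = (-32.700, 0.0000). HK is vertical with |HK| = 21.5 and K on the −y side, so K = (0.0000, -21.500). The virtual corner opposite H is at (-32.700, -21.500). The tangent condition forces SD to be normal to WD and since A1 is tangent to JK there, SJ ⟂ JK, with radius 6.4, so the center S sits 6.4 in from both sides at S = (-26.300, -15.100). Then |HS| = |S − H| = 30.327.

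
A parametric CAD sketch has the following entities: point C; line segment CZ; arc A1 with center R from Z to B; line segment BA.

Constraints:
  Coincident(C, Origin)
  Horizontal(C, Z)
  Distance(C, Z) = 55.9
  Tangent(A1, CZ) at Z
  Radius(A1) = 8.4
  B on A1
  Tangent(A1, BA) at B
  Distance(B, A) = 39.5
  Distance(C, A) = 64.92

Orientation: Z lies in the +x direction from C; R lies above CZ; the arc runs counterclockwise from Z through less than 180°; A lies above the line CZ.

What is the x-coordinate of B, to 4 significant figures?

63.30

Checks: ∠(RZ, ZC) = 90.00° ✓; |RZ| = 8.400 ✓; |RB| = 8.400 ✓; ∠(RB, BA) = 90.00° ✓; |BA| = 39.50 ✓; |CA| = 64.92 ✓.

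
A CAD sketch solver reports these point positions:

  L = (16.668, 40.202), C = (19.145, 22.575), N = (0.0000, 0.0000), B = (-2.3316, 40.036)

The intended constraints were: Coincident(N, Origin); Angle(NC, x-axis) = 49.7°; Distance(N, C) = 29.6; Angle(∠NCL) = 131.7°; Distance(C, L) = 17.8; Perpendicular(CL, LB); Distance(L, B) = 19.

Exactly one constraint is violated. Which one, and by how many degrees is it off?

Perpendicular(CL, LB) — off by 7.50°.

N = (0.00, 0.00) ✓; NC at 49.70° ✓; |NC| = 29.60 ✓; ∠NCL = 131.7° ✓; |CL| = 17.80 ✓; ∠(CL, LB) = 82.50° ✗; |LB| = 19.00 ✓.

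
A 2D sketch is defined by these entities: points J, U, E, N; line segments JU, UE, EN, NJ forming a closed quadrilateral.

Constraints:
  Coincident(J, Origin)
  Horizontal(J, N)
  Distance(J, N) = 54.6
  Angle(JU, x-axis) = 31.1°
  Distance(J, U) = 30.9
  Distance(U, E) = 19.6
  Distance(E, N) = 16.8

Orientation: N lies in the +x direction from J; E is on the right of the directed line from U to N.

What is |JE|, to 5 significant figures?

37.800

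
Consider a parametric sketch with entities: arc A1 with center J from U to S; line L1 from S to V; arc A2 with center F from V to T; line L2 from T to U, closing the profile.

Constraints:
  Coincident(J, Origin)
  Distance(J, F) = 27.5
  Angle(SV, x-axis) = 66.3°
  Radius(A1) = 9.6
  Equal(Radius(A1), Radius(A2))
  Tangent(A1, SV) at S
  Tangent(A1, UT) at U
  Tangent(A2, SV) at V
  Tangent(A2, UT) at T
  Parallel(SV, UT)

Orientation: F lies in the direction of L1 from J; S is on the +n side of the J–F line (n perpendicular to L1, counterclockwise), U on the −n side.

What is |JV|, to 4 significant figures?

29.13

The slot axis is L1's direction at 66.3°, so u = (cos 66.3°, sin 66.3°) = (0.4019, 0.9157) and n = (−sin 66.3°, cos 66.3°) = (-0.9157, 0.4019). J is at the origin and F lies 27.5 along u from J, so F = 27.5·u = (11.05, 25.18). Tangency of A1 to both parallel lines with radius 9.6 puts S and U at J ± 9.6·n: S = (-8.790, 3.859), U = (8.790, -3.859). Equal radii place V and T the same way about F: V = F + 9.6·n = (2.263, 29.04), T = F − 9.6·n = (19.84, 21.32). Then |JV| = |V − J| = 29.13.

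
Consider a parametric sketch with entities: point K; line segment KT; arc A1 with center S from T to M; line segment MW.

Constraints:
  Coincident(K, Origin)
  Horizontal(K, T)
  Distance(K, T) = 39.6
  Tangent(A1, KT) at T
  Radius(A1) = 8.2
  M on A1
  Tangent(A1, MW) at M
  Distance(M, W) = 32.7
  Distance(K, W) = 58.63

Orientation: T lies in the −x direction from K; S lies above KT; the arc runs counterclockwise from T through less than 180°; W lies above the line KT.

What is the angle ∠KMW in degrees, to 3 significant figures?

125°

K is at the origin; K and T share the same y with |KT| = 39.6 and T on the −x side, so T = (-39.6, 0.00). A1 meets KT tangentially, so ST is at right angles to KT, so S = T + (0, 8.2) = (-39.6, 8.20). Since SM ⟂ MW (tangency), |SW| = √(8.2² + 32.7²) = 33.7 regardless of where M sits on A1. So W lies on both circle(K, 58.63) and circle(S, 33.7); the above-KT intersection is W = (-41.0, 41.9). M is the foot of the tangent from W: M = (-31.7, 10.5).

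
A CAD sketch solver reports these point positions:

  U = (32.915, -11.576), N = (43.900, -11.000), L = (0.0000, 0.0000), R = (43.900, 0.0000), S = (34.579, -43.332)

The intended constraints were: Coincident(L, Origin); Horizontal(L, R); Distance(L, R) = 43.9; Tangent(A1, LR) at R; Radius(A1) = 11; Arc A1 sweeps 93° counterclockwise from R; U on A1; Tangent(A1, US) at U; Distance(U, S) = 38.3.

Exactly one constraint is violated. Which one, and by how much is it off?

Distance(U, S) = 38.3 — off by 6.50.

L = (0.00, 0.00) ✓; L.y = 0.00, R.y = 0.00 ✓; |LR| = 43.90 ✓; ∠(NR, RL) = 90.00° ✓; |NR| = 11.00 ✓; bearing(N→U) − bearing(N→R) = 93.00° ✓; |NU| = 11.00 ✓; ∠(NU, US) = 90.00° ✓; |US| = 31.80 ✗.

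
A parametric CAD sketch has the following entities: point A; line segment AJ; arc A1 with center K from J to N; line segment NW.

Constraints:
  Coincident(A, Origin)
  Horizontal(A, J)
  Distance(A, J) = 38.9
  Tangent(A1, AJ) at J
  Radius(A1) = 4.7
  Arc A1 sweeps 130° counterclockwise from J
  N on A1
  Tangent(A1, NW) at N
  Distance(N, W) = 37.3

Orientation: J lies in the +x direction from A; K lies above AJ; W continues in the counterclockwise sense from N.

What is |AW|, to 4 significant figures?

40.75

A is at the origin; AJ is horizontal with |AJ| = 38.9 and J on the +x side, so J = (38.90, 0.000). Tangency of A1 to AJ means the radius KJ is perpendicular to AJ, so K = J + (0, 4.7) = (38.90, 4.700). On A1, J sits at bearing -90° from K; a 130° counterclockwise sweep puts N at bearing 40°, so N = K + 4.7·(cos 40°, sin 40°) = (42.50, 7.721). A1 meets NW tangentially, so KN is at right angles to NW, so NW runs along (−sin 40°, cos 40°); with |NW| = 37.3, W = (18.52, 36.29). Then |AW| = |W − A| = 40.75.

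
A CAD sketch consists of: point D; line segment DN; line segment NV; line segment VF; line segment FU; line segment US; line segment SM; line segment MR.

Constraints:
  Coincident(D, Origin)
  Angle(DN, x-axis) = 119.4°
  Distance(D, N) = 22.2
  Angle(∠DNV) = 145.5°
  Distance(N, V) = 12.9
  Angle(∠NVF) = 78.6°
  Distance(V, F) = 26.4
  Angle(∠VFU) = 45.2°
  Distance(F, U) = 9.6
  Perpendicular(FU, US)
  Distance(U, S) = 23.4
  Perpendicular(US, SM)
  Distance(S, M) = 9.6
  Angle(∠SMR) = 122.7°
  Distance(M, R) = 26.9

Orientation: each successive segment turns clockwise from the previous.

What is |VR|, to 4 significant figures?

37.69

D is at the origin; DN runs at 119.4° with length 22.2, so N = (-10.90, 19.34). ∠DNV = 145.5° gives NV at 84.90° from the x-axis; with |NV| = 12.9, V = (-9.751, 32.19). ∠NVF = 78.6° gives VF at -16.50° from the x-axis; with |VF| = 26.4, F = (15.56, 24.69). ∠VFU = 45.2° gives FU at -151.3° from the x-axis; with |FU| = 9.6, U = (7.141, 20.08). FU ⟂ US, so US runs at 118.7°; with |US| = 23.4, S = (-4.096, 40.61). US ⟂ SM, so SM runs at 28.70°; with |SM| = 9.6, M = (4.324, 45.22). ∠SMR = 122.7° gives MR at -28.60° from the x-axis; with |MR| = 26.9, R = (27.94, 32.34). Then |VR| = |R − V| = 37.69.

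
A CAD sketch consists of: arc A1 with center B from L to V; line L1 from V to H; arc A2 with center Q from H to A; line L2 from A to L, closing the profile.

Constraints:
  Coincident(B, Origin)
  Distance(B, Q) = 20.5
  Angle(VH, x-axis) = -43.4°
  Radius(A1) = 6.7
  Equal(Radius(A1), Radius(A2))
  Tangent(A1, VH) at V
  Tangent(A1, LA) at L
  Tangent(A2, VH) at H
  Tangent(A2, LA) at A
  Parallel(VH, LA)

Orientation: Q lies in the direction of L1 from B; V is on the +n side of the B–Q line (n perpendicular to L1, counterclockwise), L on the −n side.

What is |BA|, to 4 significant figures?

21.57

Tangency of A1 to both parallel lines with radius 6.7 puts V and L at B ± 6.7·n: V = (4.603, 4.868), L = (-4.603, -4.868). Equal radii place H and A the same way about Q: H = Q + 6.7·n = (19.50, -9.217), A = Q − 6.7·n = (10.29, -18.95). Then |BA| = |A − B| = 21.57.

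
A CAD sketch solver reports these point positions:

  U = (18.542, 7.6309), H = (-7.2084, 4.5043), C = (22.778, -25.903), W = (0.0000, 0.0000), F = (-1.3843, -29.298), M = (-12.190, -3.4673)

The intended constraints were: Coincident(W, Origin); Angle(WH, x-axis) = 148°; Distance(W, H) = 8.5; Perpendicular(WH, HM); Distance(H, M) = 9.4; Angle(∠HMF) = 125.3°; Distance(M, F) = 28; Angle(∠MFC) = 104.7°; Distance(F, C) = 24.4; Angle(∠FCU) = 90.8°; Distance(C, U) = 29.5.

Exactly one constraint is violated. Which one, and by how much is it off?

Distance(C, U) = 29.5 — off by 4.30.

W = (0.00, 0.00) ✓; WH at 148.0° ✓; |WH| = 8.500 ✓; ∠(WH, HM) = 90.00° ✓; |HM| = 9.400 ✓; ∠HMF = 125.3° ✓; |MF| = 28.00 ✓; ∠MFC = 104.7° ✓; |FC| = 24.40 ✓; ∠FCU = 90.80° ✓; |CU| = 33.80 ✗.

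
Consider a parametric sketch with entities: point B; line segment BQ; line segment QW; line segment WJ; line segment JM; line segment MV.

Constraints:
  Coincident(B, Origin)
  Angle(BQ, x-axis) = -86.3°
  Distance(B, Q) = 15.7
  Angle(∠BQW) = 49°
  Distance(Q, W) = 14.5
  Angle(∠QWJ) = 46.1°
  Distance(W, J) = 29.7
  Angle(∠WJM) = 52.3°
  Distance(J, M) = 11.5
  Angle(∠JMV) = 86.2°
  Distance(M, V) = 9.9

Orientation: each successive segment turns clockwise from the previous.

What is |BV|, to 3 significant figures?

8.61

B is at the origin; BQ runs at -86.3° with length 15.7, so Q = (1.01, -15.7). ∠BQW = 49.0° gives QW at 143° from the x-axis; with |QW| = 14.5, W = (-10.5, -6.88). ∠QWJ = 46.1° gives WJ at 8.80° from the x-axis; with |WJ| = 29.7, J = (18.8, -2.34). ∠WJM = 52.3° gives JM at -119° from the x-axis; with |JM| = 11.5, M = (13.3, -12.4). ∠JMV = 86.2° gives MV at 147° from the x-axis; with |MV| = 9.9, V = (4.94, -7.06). Then |BV| = |V − B| = 8.61.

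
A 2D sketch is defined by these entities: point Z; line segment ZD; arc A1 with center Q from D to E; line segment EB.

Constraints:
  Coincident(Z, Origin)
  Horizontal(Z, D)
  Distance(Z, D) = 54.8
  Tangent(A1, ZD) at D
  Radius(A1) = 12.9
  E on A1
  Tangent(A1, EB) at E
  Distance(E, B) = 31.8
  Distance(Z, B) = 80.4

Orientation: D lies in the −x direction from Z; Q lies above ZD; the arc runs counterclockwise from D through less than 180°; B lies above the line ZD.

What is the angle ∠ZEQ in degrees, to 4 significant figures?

112.5°

Z is at the origin; ZD is horizontal with |ZD| = 54.8 and D on the −x side, so D = (-54.80, 0.000). The tangent condition forces QD to be normal to ZD, so Q = D + (0, 12.9) = (-54.80, 12.90). Since QE ⟂ EB (tangency), |QB| = √(12.9² + 31.8²) = 34.32 regardless of where E sits on A1. So B lies on both circle(Z, 80.4) and circle(Q, 34.32); the above-ZD intersection is B = (-66.52, 45.15). E is the foot of the tangent from B: E = (-45.22, 21.54).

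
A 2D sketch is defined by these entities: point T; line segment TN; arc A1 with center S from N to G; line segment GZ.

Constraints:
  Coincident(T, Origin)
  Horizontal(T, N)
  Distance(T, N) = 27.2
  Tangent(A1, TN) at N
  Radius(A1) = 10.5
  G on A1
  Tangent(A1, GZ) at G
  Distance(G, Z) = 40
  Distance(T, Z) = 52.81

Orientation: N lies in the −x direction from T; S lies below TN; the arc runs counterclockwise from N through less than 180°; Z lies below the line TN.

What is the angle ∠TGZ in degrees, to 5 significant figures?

83.181°

Checks: |SG| = 10.50 ✓; ∠(SG, GZ) = 90.00° ✓; |GZ| = 40.00 ✓; |TZ| = 52.81 ✓.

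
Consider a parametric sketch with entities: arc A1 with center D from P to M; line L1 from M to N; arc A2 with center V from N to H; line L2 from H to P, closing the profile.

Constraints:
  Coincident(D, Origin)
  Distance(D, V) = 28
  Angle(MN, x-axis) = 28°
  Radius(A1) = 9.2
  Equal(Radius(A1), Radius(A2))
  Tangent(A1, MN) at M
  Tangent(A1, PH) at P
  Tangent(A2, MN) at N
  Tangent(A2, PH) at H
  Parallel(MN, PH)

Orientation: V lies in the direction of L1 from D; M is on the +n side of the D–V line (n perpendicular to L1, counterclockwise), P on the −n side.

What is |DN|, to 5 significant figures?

29.473

The slot axis is L1's direction at 28.0°, so u = (cos 28.0°, sin 28.0°) = (0.88295, 0.46947) and n = (−sin 28.0°, cos 28.0°) = (-0.46947, 0.88295). D is at the origin and V lies 28.0 along u from D, so V = 28.0·u = (24.723, 13.145). Tangency of A1 to both parallel lines with radius 9.2 puts M and P at D ± 9.2·n: M = (-4.3191, 8.1231), P = (4.3191, -8.1231). Equal radii place N and H the same way about V: N = V + 9.2·n = (20.403, 21.268), H = V − 9.2·n = (29.042, 5.0221). Then |DN| = |N − D| = 29.473.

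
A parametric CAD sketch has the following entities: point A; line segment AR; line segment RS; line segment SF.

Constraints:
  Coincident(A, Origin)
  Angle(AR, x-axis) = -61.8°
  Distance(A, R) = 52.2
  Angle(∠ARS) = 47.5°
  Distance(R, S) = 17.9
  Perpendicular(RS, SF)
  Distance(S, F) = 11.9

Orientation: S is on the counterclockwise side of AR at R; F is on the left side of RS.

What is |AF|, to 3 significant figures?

31.8

A is at the origin; AR runs at -61.8° with length 52.2, so R = 52.2·(cos -61.8°, sin -61.8°) = (24.7, -46.0). ∠ARS = 47.5°, so RS runs at -61.8° + (180° − 47.5°) = 70.7° from the x-axis; with |RS| = 17.9, S = R + 17.9·(cos 70.7°, sin 70.7°) = (30.6, -29.1). RS is perpendicular to SF; with |SF| = 11.9 on the left of RS, F = S + 11.9·(-0.944, 0.331) = (19.4, -25.2). Then |AF| = |F − A| = 31.8.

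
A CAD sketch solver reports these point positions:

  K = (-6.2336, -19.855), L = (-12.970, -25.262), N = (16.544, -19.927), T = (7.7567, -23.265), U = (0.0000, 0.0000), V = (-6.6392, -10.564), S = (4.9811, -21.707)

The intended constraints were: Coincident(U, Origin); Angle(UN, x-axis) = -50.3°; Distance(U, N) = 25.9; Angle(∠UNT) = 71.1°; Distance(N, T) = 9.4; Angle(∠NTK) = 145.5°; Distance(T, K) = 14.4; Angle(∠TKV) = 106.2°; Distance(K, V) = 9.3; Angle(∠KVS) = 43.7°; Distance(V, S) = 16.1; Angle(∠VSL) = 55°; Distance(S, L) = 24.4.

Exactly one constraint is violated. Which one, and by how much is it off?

Distance(S, L) = 24.4 — off by 6.10.

U = (0.00, 0.00) ✓; UN at -50.30° ✓; |UN| = 25.90 ✓; ∠UNT = 71.10° ✓; |NT| = 9.400 ✓; ∠NTK = 145.5° ✓; |TK| = 14.40 ✓; ∠TKV = 106.2° ✓; |KV| = 9.300 ✓; ∠KVS = 43.70° ✓; |VS| = 16.10 ✓; ∠VSL = 55.00° ✓; |SL| = 18.30 ✗.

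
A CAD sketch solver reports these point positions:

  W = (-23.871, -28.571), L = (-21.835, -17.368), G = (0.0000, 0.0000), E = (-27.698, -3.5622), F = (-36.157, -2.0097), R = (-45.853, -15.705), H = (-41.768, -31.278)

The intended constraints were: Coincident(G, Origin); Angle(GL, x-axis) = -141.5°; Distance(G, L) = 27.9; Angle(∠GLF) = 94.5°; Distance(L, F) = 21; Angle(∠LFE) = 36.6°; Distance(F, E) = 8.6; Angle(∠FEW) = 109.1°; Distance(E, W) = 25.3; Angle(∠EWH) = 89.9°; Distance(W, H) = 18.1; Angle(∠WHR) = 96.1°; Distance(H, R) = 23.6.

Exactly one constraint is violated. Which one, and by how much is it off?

Distance(H, R) = 23.6 — off by 7.50.

G = (0.00, 0.00) ✓; GL at -141.5° ✓; |GL| = 27.90 ✓; ∠GLF = 94.50° ✓; |LF| = 21.00 ✓; ∠LFE = 36.60° ✓; |FE| = 8.600 ✓; ∠FEW = 109.1° ✓; |EW| = 25.30 ✓; ∠EWH = 89.90° ✓; |WH| = 18.10 ✓; ∠WHR = 96.10° ✓; |HR| = 16.10 ✗.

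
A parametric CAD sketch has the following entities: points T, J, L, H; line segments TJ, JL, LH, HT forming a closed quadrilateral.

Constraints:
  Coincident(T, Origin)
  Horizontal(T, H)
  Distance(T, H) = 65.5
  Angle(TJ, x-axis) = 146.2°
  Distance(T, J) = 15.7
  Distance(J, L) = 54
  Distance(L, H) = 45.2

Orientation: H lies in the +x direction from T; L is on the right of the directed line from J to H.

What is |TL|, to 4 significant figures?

38.42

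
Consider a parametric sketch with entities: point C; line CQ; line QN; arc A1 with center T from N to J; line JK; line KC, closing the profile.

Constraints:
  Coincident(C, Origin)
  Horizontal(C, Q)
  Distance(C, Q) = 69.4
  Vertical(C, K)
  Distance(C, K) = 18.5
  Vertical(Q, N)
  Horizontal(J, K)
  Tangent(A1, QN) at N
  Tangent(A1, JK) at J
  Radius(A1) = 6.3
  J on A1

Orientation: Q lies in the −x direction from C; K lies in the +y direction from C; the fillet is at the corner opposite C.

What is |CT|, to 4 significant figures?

64.27

C is at the origin; C and Q share the same y with |CQ| = 69.4 and Q on the −x side, so Q = (-69.40, 0.000). CK is vertical with |CK| = 18.5 and K on the +y side, so K = (0.000, 18.50). The virtual corner opposite C is at (-69.40, 18.50). Tangency of A1 to QN means the radius TN is perpendicular to QN and the tangent condition forces TJ to be normal to JK, with radius 6.3, so the center T sits 6.3 in from both sides at T = (-63.10, 12.20). Then |CT| = |T − C| = 64.27.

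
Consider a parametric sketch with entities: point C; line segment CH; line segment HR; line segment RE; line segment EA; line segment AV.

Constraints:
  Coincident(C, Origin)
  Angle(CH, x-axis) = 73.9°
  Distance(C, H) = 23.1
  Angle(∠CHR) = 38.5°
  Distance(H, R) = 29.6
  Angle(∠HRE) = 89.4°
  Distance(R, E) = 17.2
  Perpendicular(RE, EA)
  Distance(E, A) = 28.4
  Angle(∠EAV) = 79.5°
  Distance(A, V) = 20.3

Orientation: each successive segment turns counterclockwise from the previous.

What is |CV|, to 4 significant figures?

21.81

C is at the origin; CH runs at 73.9° with length 23.1, so H = (6.406, 22.19). ∠CHR = 38.5° gives HR at -144.6° from the x-axis; with |HR| = 29.6, R = (-17.72, 5.047). ∠HRE = 89.4° gives RE at -54.00° from the x-axis; with |RE| = 17.2, E = (-7.612, -8.868). RE ⟂ EA, so EA runs at 36.00°; with |EA| = 28.4, A = (15.36, 7.825). ∠EAV = 79.5° gives AV at 136.5° from the x-axis; with |AV| = 20.3, V = (0.6391, 21.80). Then |CV| = |V − C| = 21.81.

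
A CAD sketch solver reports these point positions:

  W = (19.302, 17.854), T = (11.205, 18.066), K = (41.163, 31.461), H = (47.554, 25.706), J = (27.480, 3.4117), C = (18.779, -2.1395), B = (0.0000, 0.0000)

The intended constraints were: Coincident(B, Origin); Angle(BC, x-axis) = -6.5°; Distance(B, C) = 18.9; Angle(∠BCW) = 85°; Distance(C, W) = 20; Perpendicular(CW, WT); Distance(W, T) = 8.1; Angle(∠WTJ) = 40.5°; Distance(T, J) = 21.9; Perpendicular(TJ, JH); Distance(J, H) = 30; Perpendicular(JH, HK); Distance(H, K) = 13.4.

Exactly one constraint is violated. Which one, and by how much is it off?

Distance(H, K) = 13.4 — off by 4.80.

B = (0.00, 0.00) ✓; BC at -6.500° ✓; |BC| = 18.90 ✓; ∠BCW = 85.00° ✓; |CW| = 20.00 ✓; ∠(CW, WT) = 90.00° ✓; |WT| = 8.100 ✓; ∠WTJ = 40.50° ✓; |TJ| = 21.90 ✓; ∠(TJ, JH) = 90.00° ✓; |JH| = 30.00 ✓; ∠(JH, HK) = 90.00° ✓; |HK| = 8.600 ✗.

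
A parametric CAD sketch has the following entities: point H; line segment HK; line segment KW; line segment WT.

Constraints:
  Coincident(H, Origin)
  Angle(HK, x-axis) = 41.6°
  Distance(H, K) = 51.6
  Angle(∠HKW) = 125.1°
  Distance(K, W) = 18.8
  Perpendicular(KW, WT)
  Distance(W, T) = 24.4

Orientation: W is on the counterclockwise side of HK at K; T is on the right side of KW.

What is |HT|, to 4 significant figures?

82.38

H is at the origin; HK runs at 41.6° with length 51.6, so K = 51.6·(cos 41.6°, sin 41.6°) = (38.59, 34.26). ∠HKW = 125.1°, so KW runs at 41.6° + (180° − 125.1°) = 96.50° from the x-axis; with |KW| = 18.8, W = K + 18.8·(cos 96.50°, sin 96.50°) = (36.46, 52.94). The perpendicularity gives WT at right angles to KW; with |WT| = 24.4 on the right of KW, T = W + 24.4·(0.9936, 0.1132) = (60.70, 55.70). Then |HT| = |T − H| = 82.38.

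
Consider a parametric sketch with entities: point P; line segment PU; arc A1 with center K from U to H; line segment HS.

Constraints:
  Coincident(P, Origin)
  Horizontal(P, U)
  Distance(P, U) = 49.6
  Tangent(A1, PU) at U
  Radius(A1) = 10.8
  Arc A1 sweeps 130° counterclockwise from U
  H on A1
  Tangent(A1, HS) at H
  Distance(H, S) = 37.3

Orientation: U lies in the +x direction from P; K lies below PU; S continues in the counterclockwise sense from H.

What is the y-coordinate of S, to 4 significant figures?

-46.32

P is at the origin; P and U share the same y with |PU| = 49.6 and U on the +x side, so U = (49.60, 0.000). The tangent condition forces KU to be normal to PU, so K = U + (0, -10.8) = (49.60, -10.80). On A1, U sits at bearing 90° from K; a 130° counterclockwise sweep puts H at bearing 220°, so H = K + 10.8·(cos 220°, sin 220°) = (41.33, -17.74). The tangent condition forces KH to be normal to HS, so HS runs along (−sin 220°, cos 220°); with |HS| = 37.3, S = (65.30, -46.32). So S.y = -46.32.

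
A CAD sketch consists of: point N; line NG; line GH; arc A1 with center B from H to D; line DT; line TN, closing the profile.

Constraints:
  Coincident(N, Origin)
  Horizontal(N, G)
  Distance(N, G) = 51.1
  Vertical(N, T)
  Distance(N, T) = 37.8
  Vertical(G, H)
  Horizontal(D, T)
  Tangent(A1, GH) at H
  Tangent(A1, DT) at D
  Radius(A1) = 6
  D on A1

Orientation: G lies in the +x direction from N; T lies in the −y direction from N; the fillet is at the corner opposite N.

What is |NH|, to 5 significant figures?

60.187

N is at the origin; N and G share the same y with |NG| = 51.1 and G on the +x side, so G = (51.100, 0.0000). N and T share the same x with |NT| = 37.8 and T on the −y side, so T = (0.0000, -37.800). The virtual corner opposite N is at (51.100, -37.800). Tangency of A1 to GH means the radius BH is perpendicular to GH and the tangent condition forces BD to be normal to DT, with radius 6.0, so the center B sits 6.0 in from both sides at B = (45.100, -31.800). That places the tangent points at H = (51.100, -31.800) on GH and D = (45.100, -37.800) on DT. Then |NH| = |H − N| = 60.187.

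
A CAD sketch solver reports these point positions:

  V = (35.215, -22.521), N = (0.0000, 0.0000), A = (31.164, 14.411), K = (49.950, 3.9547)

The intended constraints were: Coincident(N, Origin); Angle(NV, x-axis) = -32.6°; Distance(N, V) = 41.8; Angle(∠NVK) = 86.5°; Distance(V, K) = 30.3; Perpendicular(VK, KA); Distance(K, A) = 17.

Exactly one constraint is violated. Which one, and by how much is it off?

Distance(K, A) = 17 — off by 4.50.

N = (0.00, 0.00) ✓; NV at -32.60° ✓; |NV| = 41.80 ✓; ∠NVK = 86.50° ✓; |VK| = 30.30 ✓; ∠(VK, KA) = 90.00° ✓; |KA| = 21.50 ✗.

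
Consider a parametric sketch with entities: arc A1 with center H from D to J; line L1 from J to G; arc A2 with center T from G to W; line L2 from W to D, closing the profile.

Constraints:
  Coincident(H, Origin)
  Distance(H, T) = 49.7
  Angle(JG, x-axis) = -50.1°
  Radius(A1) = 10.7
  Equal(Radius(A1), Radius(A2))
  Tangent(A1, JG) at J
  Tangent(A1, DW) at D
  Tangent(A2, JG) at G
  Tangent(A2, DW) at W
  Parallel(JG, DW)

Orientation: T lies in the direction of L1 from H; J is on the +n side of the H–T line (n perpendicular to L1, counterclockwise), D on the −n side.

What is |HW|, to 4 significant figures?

50.84

The slot axis is L1's direction at -50.1°, so u = (cos -50.1°, sin -50.1°) = (0.6414, -0.7672) and n = (−sin -50.1°, cos -50.1°) = (0.7672, 0.6414). H is at the origin and T lies 49.7 along u from H, so T = 49.7·u = (31.88, -38.13). Tangency of A1 to both parallel lines with radius 10.7 puts J and D at H ± 10.7·n: J = (8.209, 6.864), D = (-8.209, -6.864). Equal radii place G and W the same way about T: G = T + 10.7·n = (40.09, -31.26), W = T − 10.7·n = (23.67, -44.99). Then |HW| = |W − H| = 50.84.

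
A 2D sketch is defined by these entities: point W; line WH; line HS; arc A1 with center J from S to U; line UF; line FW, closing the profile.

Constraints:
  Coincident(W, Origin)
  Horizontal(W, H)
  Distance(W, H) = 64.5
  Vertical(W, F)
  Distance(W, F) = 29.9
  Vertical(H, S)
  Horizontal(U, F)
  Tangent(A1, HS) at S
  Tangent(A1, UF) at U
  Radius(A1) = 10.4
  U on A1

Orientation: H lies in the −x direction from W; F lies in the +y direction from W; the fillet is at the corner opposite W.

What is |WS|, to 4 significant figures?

67.38

W is at the origin; W and H share the same y with |WH| = 64.5 and H on the −x side, so H = (-64.50, 0.000). W and F share the same x with |WF| = 29.9 and F on the +y side, so F = (0.000, 29.90). The virtual corner opposite W is at (-64.50, 29.90). The tangent condition forces JS to be normal to HS and tangency of A1 to UF means the radius JU is perpendicular to UF, with radius 10.4, so the center J sits 10.4 in from both sides at J = (-54.10, 19.50). That places the tangent points at S = (-64.50, 19.50) on HS and U = (-54.10, 29.90) on UF. Then |WS| = |S − W| = 67.38.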